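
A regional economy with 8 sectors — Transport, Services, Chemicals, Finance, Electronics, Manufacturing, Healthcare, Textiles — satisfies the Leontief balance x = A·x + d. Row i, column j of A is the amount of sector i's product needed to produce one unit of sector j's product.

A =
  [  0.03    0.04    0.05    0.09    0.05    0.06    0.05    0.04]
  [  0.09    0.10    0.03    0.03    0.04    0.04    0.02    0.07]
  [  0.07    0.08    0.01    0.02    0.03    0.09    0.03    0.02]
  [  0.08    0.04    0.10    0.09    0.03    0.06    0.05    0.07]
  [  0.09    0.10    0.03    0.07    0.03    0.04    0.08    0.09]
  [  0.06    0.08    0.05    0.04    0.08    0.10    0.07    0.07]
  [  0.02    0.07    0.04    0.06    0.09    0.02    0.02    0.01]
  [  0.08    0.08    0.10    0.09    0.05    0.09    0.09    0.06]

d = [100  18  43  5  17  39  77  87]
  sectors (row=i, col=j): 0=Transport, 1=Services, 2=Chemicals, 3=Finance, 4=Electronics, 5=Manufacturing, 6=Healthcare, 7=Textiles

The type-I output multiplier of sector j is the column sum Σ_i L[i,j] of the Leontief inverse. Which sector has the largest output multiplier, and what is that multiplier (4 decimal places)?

Form M = I − A:
  [  0.97   -0.04   -0.05   -0.09   -0.05   -0.06   -0.05   -0.04]
  [ -0.09    0.90   -0.03   -0.03   -0.04   -0.04   -0.02   -0.07]
  [ -0.07   -0.08    0.99   -0.02   -0.03   -0.09   -0.03   -0.02]
  [ -0.08   -0.04   -0.10    0.91   -0.03   -0.06   -0.05   -0.07]
  [ -0.09   -0.10   -0.03   -0.07    0.97   -0.04   -0.08   -0.09]
  [ -0.06   -0.08   -0.05   -0.04   -0.08    0.90   -0.07   -0.07]
  [ -0.02   -0.07   -0.04   -0.06   -0.09   -0.02    0.98   -0.01]
  [ -0.08   -0.08   -0.10   -0.09   -0.05   -0.09   -0.09    0.94]
Leontief inverse L = M⁻¹:
  [  1.0815    0.0962    0.0916    0.1378    0.0884    0.1089    0.0896    0.0829]
  [  0.1428    1.1589    0.0713    0.0792    0.0787    0.0897    0.0605    0.1147]
  [  0.1123    0.1292    1.0426    0.0589    0.0649    0.1315    0.0633    0.0576]
  [  0.1428    0.1090    0.1515    1.1498    0.0777    0.1239    0.0991    0.1208]
  [  0.1539    0.1720    0.0839    0.1329    1.0803    0.1004    0.1292    0.1433]
  [  0.1282    0.1588    0.1025    0.1025    0.1337    1.1653    0.1241    0.1280]
  [  0.0639    0.1174    0.0702    0.0972    0.1179    0.0563    1.0511    0.0469]
  [  0.1564    0.1666    0.1603    0.1610    0.1101    0.1651    0.1484    1.1227]
Total output x = L · d:
  x_0 = 1.0815·100 + 0.0962·18 + 0.0916·43 + 0.1378·5 + 0.0884·17 + 0.1089·39 + 0.0896·77 + 0.0829·87 = 134.3697
  x_1 = 0.1428·100 + 1.1589·18 + 0.0713·43 + 0.0792·5 + 0.0787·17 + 0.0897·39 + 0.0605·77 + 0.1147·87 = 58.0737
  x_2 = 0.1123·100 + 0.1292·18 + 1.0426·43 + 0.0589·5 + 0.0649·17 + 0.1315·39 + 0.0633·77 + 0.0576·87 = 74.8015
  x_3 = 0.1428·100 + 0.1090·18 + 0.1515·43 + 1.1498·5 + 0.0777·17 + 0.1239·39 + 0.0991·77 + 0.1208·87 = 52.7914
  x_4 = 0.1539·100 + 0.1720·18 + 0.0839·43 + 0.1329·5 + 1.0803·17 + 0.1004·39 + 0.1292·77 + 0.1433·87 = 67.4592
  x_5 = 0.1282·100 + 0.1588·18 + 0.1025·43 + 0.1025·5 + 0.1337·17 + 1.1653·39 + 0.1241·77 + 0.1280·87 = 89.0050
  x_6 = 0.0639·100 + 0.1174·18 + 0.0702·43 + 0.0972·5 + 0.1179·17 + 0.0563·39 + 1.0511·77 + 0.0469·87 = 101.2255
  x_7 = 0.1564·100 + 0.1666·18 + 0.1603·43 + 0.1610·5 + 0.1101·17 + 0.1651·39 + 0.1484·77 + 1.1227·87 = 143.7453
Output multipliers (column sums of L):
  Transport: 1.9817
  Services: 2.1082
  Chemicals: 1.7739
  Finance: 1.9195
  Electronics: 1.7518
  Manufacturing: 1.9411
  Healthcare: 1.7653
  Textiles: 1.8169

Services (2.1082)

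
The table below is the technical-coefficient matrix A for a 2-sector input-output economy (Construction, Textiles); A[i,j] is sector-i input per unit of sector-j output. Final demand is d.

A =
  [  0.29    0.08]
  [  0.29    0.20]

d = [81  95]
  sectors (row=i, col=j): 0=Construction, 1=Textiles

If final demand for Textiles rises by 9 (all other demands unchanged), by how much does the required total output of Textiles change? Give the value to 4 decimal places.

11.7291

Form M = I − A:
  [  0.71   -0.08]
  [ -0.29    0.80]
Leontief inverse L = M⁻¹:
  [  1.4684    0.1468]
  [  0.5323    1.3032]
Total output x = L · d:
  x_0 = 1.4684·81 + 0.1468·95 = 132.8928
  x_1 = 0.5323·81 + 1.3032·95 = 166.9236
Δx_1 = L[1,1] · Δd_1 = 1.3032 · 9 = 11.7291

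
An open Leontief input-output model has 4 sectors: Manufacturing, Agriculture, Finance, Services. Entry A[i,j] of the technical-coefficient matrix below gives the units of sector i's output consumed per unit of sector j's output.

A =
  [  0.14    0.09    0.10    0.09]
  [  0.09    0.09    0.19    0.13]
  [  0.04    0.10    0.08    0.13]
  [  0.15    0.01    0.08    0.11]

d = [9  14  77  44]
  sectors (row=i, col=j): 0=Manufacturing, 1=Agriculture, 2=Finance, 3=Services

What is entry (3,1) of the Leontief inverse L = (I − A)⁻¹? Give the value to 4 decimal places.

L[3,1] = 0.0491

Form M = I − A:
  [  0.86   -0.09   -0.10   -0.09]
  [ -0.09    0.91   -0.19   -0.13]
  [ -0.04   -0.10    0.92   -0.13]
  [ -0.15   -0.01   -0.08    0.89]
Leontief inverse L = M⁻¹:
  [  1.2153    0.1414    0.1760    0.1693]
  [  0.1724    1.1487    0.2756    0.2255]
  [  0.1021    0.1380    1.1437    0.1975]
  [  0.2159    0.0491    0.1356    1.1724]
Total output x = L · d:
  x_0 = 1.2153·9 + 0.1414·14 + 0.1760·77 + 0.1693·44 = 33.9179
  x_1 = 0.1724·9 + 1.1487·14 + 0.2756·77 + 0.2255·44 = 48.7730
  x_2 = 0.1021·9 + 0.1380·14 + 1.1437·77 + 0.1975·44 = 99.6080
  x_3 = 0.2159·9 + 0.0491·14 + 0.1356·77 + 1.1724·44 = 64.6562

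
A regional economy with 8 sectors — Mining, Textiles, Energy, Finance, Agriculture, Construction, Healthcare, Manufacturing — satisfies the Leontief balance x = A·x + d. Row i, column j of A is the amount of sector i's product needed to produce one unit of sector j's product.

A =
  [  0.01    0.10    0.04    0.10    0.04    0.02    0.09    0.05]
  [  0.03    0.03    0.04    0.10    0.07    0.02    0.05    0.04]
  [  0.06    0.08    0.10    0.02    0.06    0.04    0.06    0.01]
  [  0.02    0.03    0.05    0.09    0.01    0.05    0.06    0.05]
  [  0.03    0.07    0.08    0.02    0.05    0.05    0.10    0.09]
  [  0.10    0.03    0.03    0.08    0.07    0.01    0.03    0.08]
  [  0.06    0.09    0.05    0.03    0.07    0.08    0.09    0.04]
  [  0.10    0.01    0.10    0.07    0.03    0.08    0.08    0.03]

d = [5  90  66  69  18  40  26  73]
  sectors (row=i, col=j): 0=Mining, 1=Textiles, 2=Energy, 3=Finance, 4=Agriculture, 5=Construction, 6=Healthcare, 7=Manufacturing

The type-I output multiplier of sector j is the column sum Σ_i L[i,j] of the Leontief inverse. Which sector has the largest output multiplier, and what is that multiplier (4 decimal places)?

Healthcare (2.0099)

Form M = I − A:
  [  0.99   -0.10   -0.04   -0.10   -0.04   -0.02   -0.09   -0.05]
  [ -0.03    0.97   -0.04   -0.10   -0.07   -0.02   -0.05   -0.04]
  [ -0.06   -0.08    0.90   -0.02   -0.06   -0.04   -0.06   -0.01]
  [ -0.02   -0.03   -0.05    0.91   -0.01   -0.05   -0.06   -0.05]
  [ -0.03   -0.07   -0.08   -0.02    0.95   -0.05   -0.10   -0.09]
  [ -0.10   -0.03   -0.03   -0.08   -0.07    0.99   -0.03   -0.08]
  [ -0.06   -0.09   -0.05   -0.03   -0.07   -0.08    0.91   -0.04]
  [ -0.10   -0.01   -0.10   -0.07   -0.03   -0.08   -0.08    0.97]
Leontief inverse L = M⁻¹:
  [  1.0486    0.1420    0.0880    0.1511    0.0795    0.0580    0.1456    0.0868]
  [  0.0619    1.0674    0.0824    0.1416    0.1014    0.0523    0.0988    0.0732]
  [  0.0966    0.1273    1.1476    0.0657    0.1018    0.0723    0.1141    0.0456]
  [  0.0537    0.0636    0.0889    1.1312    0.0405    0.0799    0.1033    0.0792]
  [  0.0791    0.1202    0.1371    0.0726    1.0972    0.0924    0.1633    0.1303]
  [  0.1356    0.0738    0.0786    0.1309    0.1047    1.0460    0.0876    0.1172]
  [  0.1067    0.1426    0.1042    0.0875    0.1191    0.1199    1.1545    0.0855]
  [  0.1450    0.0649    0.1540    0.1257    0.0750    0.1187    0.1427    1.0718]
Total output x = L · d:
  x_0 = 1.0486·5 + 0.1420·90 + 0.0880·66 + 0.1511·69 + 0.0795·18 + 0.0580·40 + 0.1456·26 + 0.0868·73 = 48.1283
  x_1 = 0.0619·5 + 1.0674·90 + 0.0824·66 + 0.1416·69 + 0.1014·18 + 0.0523·40 + 0.0988·26 + 0.0732·73 = 123.4126
  x_2 = 0.0966·5 + 0.1273·90 + 1.1476·66 + 0.0657·69 + 0.1018·18 + 0.0723·40 + 0.1141·26 + 0.0456·73 = 103.2244
  x_3 = 0.0537·5 + 0.0636·90 + 0.0889·66 + 1.1312·69 + 0.0405·18 + 0.0799·40 + 0.1033·26 + 0.0792·73 = 102.3041
  x_4 = 0.0791·5 + 0.1202·90 + 0.1371·66 + 0.0726·69 + 1.0972·18 + 0.0924·40 + 0.1633·26 + 0.1303·73 = 62.4735
  x_5 = 0.1356·5 + 0.0738·90 + 0.0786·66 + 0.1309·69 + 0.1047·18 + 1.0460·40 + 0.0876·26 + 0.1172·73 = 76.0909
  x_6 = 0.1067·5 + 0.1426·90 + 0.1042·66 + 0.0875·69 + 0.1191·18 + 0.1199·40 + 1.1545·26 + 0.0855·73 = 69.4766
  x_7 = 0.1450·5 + 0.0649·90 + 0.1540·66 + 0.1257·69 + 0.0750·18 + 0.1187·40 + 0.1427·26 + 1.0718·73 = 113.4539
Output multipliers (column sums of L):
  Mining: 1.7274
  Textiles: 1.8017
  Energy: 1.8807
  Finance: 1.9062
  Agriculture: 1.7192
  Construction: 1.6394
  Healthcare: 2.0099
  Manufacturing: 1.6895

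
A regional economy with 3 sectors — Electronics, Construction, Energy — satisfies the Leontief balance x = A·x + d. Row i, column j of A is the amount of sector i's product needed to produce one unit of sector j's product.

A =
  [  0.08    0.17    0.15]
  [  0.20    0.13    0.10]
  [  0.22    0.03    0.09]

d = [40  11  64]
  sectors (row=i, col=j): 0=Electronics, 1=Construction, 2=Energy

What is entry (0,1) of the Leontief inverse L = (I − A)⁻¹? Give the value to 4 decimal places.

Form M = I − A:
  [  0.92   -0.17   -0.15]
  [ -0.20    0.87   -0.10]
  [ -0.22   -0.03    0.91]
Leontief inverse L = M⁻¹:
  [  1.1926    0.2407    0.2230]
  [  0.3085    1.2161    0.1845]
  [  0.2985    0.0983    1.1589]
Total output x = L · d:
  x_0 = 1.1926·40 + 0.2407·11 + 0.2230·64 = 64.6277
  x_1 = 0.3085·40 + 1.2161·11 + 0.1845·64 = 37.5226
  x_2 = 0.2985·40 + 0.0983·11 + 1.1589·64 = 87.1910

L[0,1] = 0.2407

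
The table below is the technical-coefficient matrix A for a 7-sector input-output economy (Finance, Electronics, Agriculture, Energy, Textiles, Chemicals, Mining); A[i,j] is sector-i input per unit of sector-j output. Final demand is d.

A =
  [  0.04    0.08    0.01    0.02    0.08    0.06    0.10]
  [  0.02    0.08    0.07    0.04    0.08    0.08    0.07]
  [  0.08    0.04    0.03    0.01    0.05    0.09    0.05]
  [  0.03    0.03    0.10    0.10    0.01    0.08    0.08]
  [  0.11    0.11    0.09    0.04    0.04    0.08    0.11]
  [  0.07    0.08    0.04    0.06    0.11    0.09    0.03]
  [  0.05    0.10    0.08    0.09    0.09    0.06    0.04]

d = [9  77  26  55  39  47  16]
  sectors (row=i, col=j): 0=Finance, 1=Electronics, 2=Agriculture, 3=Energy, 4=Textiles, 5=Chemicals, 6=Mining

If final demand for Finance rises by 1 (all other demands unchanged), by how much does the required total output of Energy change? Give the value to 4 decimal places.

0.0736

Form M = I − A:
  [  0.96   -0.08   -0.01   -0.02   -0.08   -0.06   -0.10]
  [ -0.02    0.92   -0.07   -0.04   -0.08   -0.08   -0.07]
  [ -0.08   -0.04    0.97   -0.01   -0.05   -0.09   -0.05]
  [ -0.03   -0.03   -0.10    0.90   -0.01   -0.08   -0.08]
  [ -0.11   -0.11   -0.09   -0.04    0.96   -0.08   -0.11]
  [ -0.07   -0.08   -0.04   -0.06   -0.11    0.91   -0.03]
  [ -0.05   -0.10   -0.08   -0.09   -0.09   -0.06    0.96]
Leontief inverse L = M⁻¹:
  [  1.0827    0.1409    0.0570    0.0596    0.1329    0.1162    0.1498]
  [  0.0690    1.1431    0.1204    0.0817    0.1363    0.1443    0.1237]
  [  0.1184    0.0921    1.0657    0.0416    0.0983    0.1398    0.0936]
  [  0.0736    0.0835    0.1466    1.1430    0.0608    0.1410    0.1280]
  [  0.1683    0.1911    0.1500    0.0922    1.1157    0.1608    0.1798]
  [  0.1232    0.1496    0.0942    0.1046    0.1703    1.1598    0.0931]
  [  0.1038    0.1692    0.1380    0.1374    0.1502    0.1335    1.1048]
Total output x = L · d:
  x_0 = 1.0827·9 + 0.1409·77 + 0.0570·26 + 0.0596·55 + 0.1329·39 + 0.1162·47 + 0.1498·16 = 38.3915
  x_1 = 0.0690·9 + 1.1431·77 + 0.1204·26 + 0.0817·55 + 0.1363·39 + 0.1443·47 + 0.1237·16 = 110.3448
  x_2 = 0.1184·9 + 0.0921·77 + 1.0657·26 + 0.0416·55 + 0.0983·39 + 0.1398·47 + 0.0936·16 = 50.0502
  x_3 = 0.0736·9 + 0.0835·77 + 0.1466·26 + 1.1430·55 + 0.0608·39 + 0.1410·47 + 0.1280·16 = 84.8108
  x_4 = 0.1683·9 + 0.1911·77 + 0.1500·26 + 0.0922·55 + 1.1157·39 + 0.1608·47 + 0.1798·16 = 79.1424
  x_5 = 0.1232·9 + 0.1496·77 + 0.0942·26 + 0.1046·55 + 0.1703·39 + 1.1598·47 + 0.0931·16 = 83.4713
  x_6 = 0.1038·9 + 0.1692·77 + 0.1380·26 + 0.1374·55 + 0.1502·39 + 0.1335·47 + 1.1048·16 = 54.9189
Δx_3 = L[3,0] · Δd_0 = 0.0736 · 1 = 0.0736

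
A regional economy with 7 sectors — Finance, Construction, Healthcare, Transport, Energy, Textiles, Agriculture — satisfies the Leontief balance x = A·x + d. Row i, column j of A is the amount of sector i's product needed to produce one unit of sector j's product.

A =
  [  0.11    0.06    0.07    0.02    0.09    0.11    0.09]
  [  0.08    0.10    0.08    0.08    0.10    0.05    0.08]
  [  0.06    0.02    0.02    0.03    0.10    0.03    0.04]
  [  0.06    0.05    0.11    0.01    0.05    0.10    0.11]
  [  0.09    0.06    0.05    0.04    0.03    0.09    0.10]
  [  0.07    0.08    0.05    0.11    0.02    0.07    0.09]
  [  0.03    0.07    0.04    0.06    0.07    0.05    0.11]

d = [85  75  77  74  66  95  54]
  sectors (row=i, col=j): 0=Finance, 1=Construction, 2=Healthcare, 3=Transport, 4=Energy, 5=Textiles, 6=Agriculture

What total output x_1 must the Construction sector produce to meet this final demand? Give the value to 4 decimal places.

Form M = I − A:
  [  0.89   -0.06   -0.07   -0.02   -0.09   -0.11   -0.09]
  [ -0.08    0.90   -0.08   -0.08   -0.10   -0.05   -0.08]
  [ -0.06   -0.02    0.98   -0.03   -0.10   -0.03   -0.04]
  [ -0.06   -0.05   -0.11    0.99   -0.05   -0.10   -0.11]
  [ -0.09   -0.06   -0.05   -0.04    0.97   -0.09   -0.10]
  [ -0.07   -0.08   -0.05   -0.11   -0.02    0.93   -0.09]
  [ -0.03   -0.07   -0.04   -0.06   -0.07   -0.05    0.89]
Leontief inverse L = M⁻¹:
  [  1.1854    0.1272    0.1285    0.0760    0.1573    0.1844    0.1828]
  [  0.1571    1.1686    0.1440    0.1337    0.1721    0.1265    0.1761]
  [  0.1025    0.0562    1.0532    0.0577    0.1350    0.0734    0.0925]
  [  0.1217    0.1067    0.1578    1.0596    0.1101    0.1600    0.1885]
  [  0.1512    0.1171    0.1007    0.0872    1.0879    0.1517    0.1787]
  [  0.1341    0.1402    0.1080    0.1575    0.0822    1.1364    0.1746]
  [  0.0845    0.1230    0.0876    0.1028    0.1225    0.1060    1.1843]
Total output x = L · d:
  x_0 = 1.1854·85 + 0.1272·75 + 0.1285·77 + 0.0760·74 + 0.1573·66 + 0.1844·95 + 0.1828·54 = 163.5870
  x_1 = 0.1571·85 + 1.1686·75 + 0.1440·77 + 0.1337·74 + 0.1721·66 + 0.1265·95 + 0.1761·54 = 154.8656
  x_2 = 0.1025·85 + 0.0562·75 + 1.0532·77 + 0.0577·74 + 0.1350·66 + 0.0734·95 + 0.0925·54 = 119.1679
  x_3 = 0.1217·85 + 0.1067·75 + 0.1578·77 + 1.0596·74 + 0.1101·66 + 0.1600·95 + 0.1885·54 = 141.5530
  x_4 = 0.1512·85 + 0.1171·75 + 0.1007·77 + 0.0872·74 + 1.0879·66 + 0.1517·95 + 0.1787·54 = 131.6961
  x_5 = 0.1341·85 + 0.1402·75 + 0.1080·77 + 0.1575·74 + 0.0822·66 + 1.1364·95 + 0.1746·54 = 164.6909
  x_6 = 0.0845·85 + 0.1230·75 + 0.0876·77 + 0.1028·74 + 0.1225·66 + 0.1060·95 + 1.1843·54 = 112.8779

154.8656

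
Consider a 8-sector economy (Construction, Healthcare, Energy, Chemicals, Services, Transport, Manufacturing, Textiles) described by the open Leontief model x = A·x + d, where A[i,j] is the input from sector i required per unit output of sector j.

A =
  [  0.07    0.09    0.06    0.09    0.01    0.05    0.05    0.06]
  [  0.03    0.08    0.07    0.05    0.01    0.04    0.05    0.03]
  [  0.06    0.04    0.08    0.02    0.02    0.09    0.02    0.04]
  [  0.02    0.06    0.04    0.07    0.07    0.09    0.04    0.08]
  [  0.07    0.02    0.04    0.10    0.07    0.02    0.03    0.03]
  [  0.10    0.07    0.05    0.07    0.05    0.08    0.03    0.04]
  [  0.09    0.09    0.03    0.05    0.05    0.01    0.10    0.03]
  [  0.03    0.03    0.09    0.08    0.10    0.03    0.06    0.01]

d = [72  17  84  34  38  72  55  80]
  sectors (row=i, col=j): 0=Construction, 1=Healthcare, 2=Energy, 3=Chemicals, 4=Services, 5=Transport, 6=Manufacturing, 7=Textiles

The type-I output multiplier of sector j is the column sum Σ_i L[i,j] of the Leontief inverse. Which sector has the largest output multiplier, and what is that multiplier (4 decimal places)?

Chemicals (1.9218)

Form M = I − A:
  [  0.93   -0.09   -0.06   -0.09   -0.01   -0.05   -0.05   -0.06]
  [ -0.03    0.92   -0.07   -0.05   -0.01   -0.04   -0.05   -0.03]
  [ -0.06   -0.04    0.92   -0.02   -0.02   -0.09   -0.02   -0.04]
  [ -0.02   -0.06   -0.04    0.93   -0.07   -0.09   -0.04   -0.08]
  [ -0.07   -0.02   -0.04   -0.10    0.93   -0.02   -0.03   -0.03]
  [ -0.10   -0.07   -0.05   -0.07   -0.05    0.92   -0.03   -0.04]
  [ -0.09   -0.09   -0.03   -0.05   -0.05   -0.01    0.90   -0.03]
  [ -0.03   -0.03   -0.09   -0.08   -0.10   -0.03   -0.06    0.99]
Leontief inverse L = M⁻¹:
  [  1.1158    0.1436    0.1096    0.1435    0.0471    0.0968    0.0900    0.0961]
  [  0.0651    1.1197    0.1069    0.0874    0.0359    0.0747    0.0795    0.0558]
  [  0.1002    0.0801    1.1194    0.0611    0.0473    0.1281    0.0479    0.0667]
  [  0.0673    0.1077    0.0872    1.1254    0.1120    0.1339    0.0774    0.1130]
  [  0.1069    0.0595    0.0768    0.1465    1.1026    0.0568    0.0602    0.0608]
  [  0.1502    0.1244    0.0998    0.1280    0.0874    1.1280    0.0688    0.0776]
  [  0.1352    0.1421    0.0735    0.1015    0.0828    0.0469    1.1412    0.0627]
  [  0.0739    0.0727    0.1306    0.1283    0.1349    0.0704    0.0931    1.0422]
Total output x = L · d:
  x_0 = 1.1158·72 + 0.1436·17 + 0.1096·84 + 0.1435·34 + 0.0471·38 + 0.0968·72 + 0.0900·55 + 0.0961·80 = 118.2536
  x_1 = 0.0651·72 + 1.1197·17 + 0.1069·84 + 0.0874·34 + 0.0359·38 + 0.0747·72 + 0.0795·55 + 0.0558·80 = 51.2501
  x_2 = 0.1002·72 + 0.0801·17 + 1.1194·84 + 0.0611·34 + 0.0473·38 + 0.1281·72 + 0.0479·55 + 0.0667·80 = 123.6768
  x_3 = 0.0673·72 + 0.1077·17 + 0.0872·84 + 1.1254·34 + 0.1120·38 + 0.1339·72 + 0.0774·55 + 0.1130·80 = 79.4573
  x_4 = 0.1069·72 + 0.0595·17 + 0.0768·84 + 0.1465·34 + 1.1026·38 + 0.0568·72 + 0.0602·55 + 0.0608·80 = 74.3003
  x_5 = 0.1502·72 + 0.1244·17 + 0.0998·84 + 0.1280·34 + 0.0874·38 + 1.1280·72 + 0.0688·55 + 0.0776·80 = 120.1949
  x_6 = 0.1352·72 + 0.1421·17 + 0.0735·84 + 0.1015·34 + 0.0828·38 + 0.0469·72 + 1.1412·55 + 0.0627·80 = 96.0809
  x_7 = 0.0739·72 + 0.0727·17 + 0.1306·84 + 0.1283·34 + 0.1349·38 + 0.0704·72 + 0.0931·55 + 1.0422·80 = 120.5791
Output multipliers (column sums of L):
  Construction: 1.8147
  Healthcare: 1.8497
  Energy: 1.8038
  Chemicals: 1.9218
  Services: 1.6499
  Transport: 1.7357
  Manufacturing: 1.6580
  Textiles: 1.5747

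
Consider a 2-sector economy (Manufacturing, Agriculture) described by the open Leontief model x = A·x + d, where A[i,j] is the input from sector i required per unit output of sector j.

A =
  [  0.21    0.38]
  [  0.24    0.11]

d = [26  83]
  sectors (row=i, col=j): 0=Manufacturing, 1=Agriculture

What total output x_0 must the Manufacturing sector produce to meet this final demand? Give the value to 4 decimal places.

Form M = I − A:
  [  0.79   -0.38]
  [ -0.24    0.89]
Leontief inverse L = M⁻¹:
  [  1.4545    0.6210]
  [  0.3922    1.2911]
Total output x = L · d:
  x_0 = 1.4545·26 + 0.6210·83 = 89.3610
  x_1 = 0.3922·26 + 1.2911·83 = 117.3558

89.3610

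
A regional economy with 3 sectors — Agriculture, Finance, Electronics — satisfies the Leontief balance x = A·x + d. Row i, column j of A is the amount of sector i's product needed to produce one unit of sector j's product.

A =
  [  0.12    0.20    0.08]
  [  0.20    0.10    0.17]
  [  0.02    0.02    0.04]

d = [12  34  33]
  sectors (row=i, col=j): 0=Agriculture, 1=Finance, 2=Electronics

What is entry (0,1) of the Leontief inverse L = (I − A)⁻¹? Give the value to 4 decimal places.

L[0,1] = 0.2702

Form M = I − A:
  [  0.88   -0.20   -0.08]
  [ -0.20    0.90   -0.17]
  [ -0.02   -0.02    0.96]
Leontief inverse L = M⁻¹:
  [  1.2011    0.2702    0.1479]
  [  0.2727    1.1769    0.2311]
  [  0.0307    0.0301    1.0496]
Total output x = L · d:
  x_0 = 1.2011·12 + 0.2702·34 + 0.1479·33 = 28.4828
  x_1 = 0.2727·12 + 1.1769·34 + 0.2311·33 = 50.9128
  x_2 = 0.0307·12 + 0.0301·34 + 1.0496·33 = 36.0291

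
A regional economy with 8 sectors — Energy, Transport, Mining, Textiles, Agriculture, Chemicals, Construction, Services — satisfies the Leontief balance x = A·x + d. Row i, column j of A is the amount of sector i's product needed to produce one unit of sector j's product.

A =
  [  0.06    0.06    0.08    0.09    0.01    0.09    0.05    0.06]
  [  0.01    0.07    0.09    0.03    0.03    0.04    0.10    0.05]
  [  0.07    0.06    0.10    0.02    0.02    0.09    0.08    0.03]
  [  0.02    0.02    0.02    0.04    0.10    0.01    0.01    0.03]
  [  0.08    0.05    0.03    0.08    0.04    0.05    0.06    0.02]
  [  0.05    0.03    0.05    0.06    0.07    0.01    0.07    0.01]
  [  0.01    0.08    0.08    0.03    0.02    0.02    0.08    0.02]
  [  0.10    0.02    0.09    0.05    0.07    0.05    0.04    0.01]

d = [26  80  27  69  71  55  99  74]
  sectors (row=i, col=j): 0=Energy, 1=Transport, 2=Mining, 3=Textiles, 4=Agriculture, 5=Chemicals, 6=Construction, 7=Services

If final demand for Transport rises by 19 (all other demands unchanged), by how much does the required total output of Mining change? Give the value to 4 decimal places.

1.9431

Form M = I − A:
  [  0.94   -0.06   -0.08   -0.09   -0.01   -0.09   -0.05   -0.06]
  [ -0.01    0.93   -0.09   -0.03   -0.03   -0.04   -0.10   -0.05]
  [ -0.07   -0.06    0.90   -0.02   -0.02   -0.09   -0.08   -0.03]
  [ -0.02   -0.02   -0.02    0.96   -0.10   -0.01   -0.01   -0.03]
  [ -0.08   -0.05   -0.03   -0.08    0.96   -0.05   -0.06   -0.02]
  [ -0.05   -0.03   -0.05   -0.06   -0.07    0.99   -0.07   -0.01]
  [ -0.01   -0.08   -0.08   -0.03   -0.02   -0.02    0.92   -0.02]
  [ -0.10   -0.02   -0.09   -0.05   -0.07   -0.05   -0.04    0.99]
Leontief inverse L = M⁻¹:
  [  1.0986    0.0995    0.1364    0.1284    0.0482    0.1263    0.1002    0.0839]
  [  0.0412    1.1079    0.1417    0.0589    0.0575    0.0714    0.1478    0.0694]
  [  0.1067    0.1023    1.1581    0.0564    0.0503    0.1276    0.1335    0.0534]
  [  0.0428    0.0396    0.0441    1.0628    0.1192    0.0290    0.0338    0.0415]
  [  0.1095    0.0838    0.0737    0.1138    1.0697    0.0793    0.1003    0.0410]
  [  0.0762    0.0606    0.0876    0.0882    0.0935    1.0366    0.1055    0.0275]
  [  0.0332    0.1120    0.1225    0.0524    0.0412    0.0458    1.1199    0.0369]
  [  0.1366    0.0572    0.1387    0.0876    0.0986    0.0871    0.0846    1.0327]
Total output x = L · d:
  x_0 = 1.0986·26 + 0.0995·80 + 0.1364·27 + 0.1284·69 + 0.0482·71 + 0.1263·55 + 0.1002·99 + 0.0839·74 = 75.5551
  x_1 = 0.0412·26 + 1.1079·80 + 0.1417·27 + 0.0589·69 + 0.0575·71 + 0.0714·55 + 0.1478·99 + 0.0694·74 = 125.3807
  x_2 = 0.1067·26 + 0.1023·80 + 1.1581·27 + 0.0564·69 + 0.0503·71 + 0.1276·55 + 0.1335·99 + 0.0534·74 = 73.8836
  x_3 = 0.0428·26 + 0.0396·80 + 0.0441·27 + 1.0628·69 + 0.1192·71 + 0.0290·55 + 0.0338·99 + 0.0415·74 = 95.2816
  x_4 = 0.1095·26 + 0.0838·80 + 0.0737·27 + 0.1138·69 + 1.0697·71 + 0.0793·55 + 0.1003·99 + 0.0410·74 = 112.6668
  x_5 = 0.0762·26 + 0.0606·80 + 0.0876·27 + 0.0882·69 + 0.0935·71 + 1.0366·55 + 0.1055·99 + 0.0275·74 = 91.4013
  x_6 = 0.0332·26 + 0.1120·80 + 0.1225·27 + 0.0524·69 + 0.0412·71 + 0.0458·55 + 1.1199·99 + 0.0369·74 = 135.7899
  x_7 = 0.1366·26 + 0.0572·80 + 0.1387·27 + 0.0876·69 + 0.0986·71 + 0.0871·55 + 0.0846·99 + 1.0327·74 = 114.5102
Δx_2 = L[2,1] · Δd_1 = 0.1023 · 19 = 1.9431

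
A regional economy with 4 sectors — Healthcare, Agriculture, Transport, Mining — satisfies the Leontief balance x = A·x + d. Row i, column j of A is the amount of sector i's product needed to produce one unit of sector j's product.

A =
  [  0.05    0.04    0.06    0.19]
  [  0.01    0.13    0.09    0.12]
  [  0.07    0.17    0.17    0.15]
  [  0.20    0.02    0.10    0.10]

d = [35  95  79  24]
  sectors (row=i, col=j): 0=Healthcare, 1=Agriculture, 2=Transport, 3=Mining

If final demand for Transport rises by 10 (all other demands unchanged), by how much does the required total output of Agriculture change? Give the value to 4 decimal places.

1.5748

Form M = I − A:
  [  0.95   -0.04   -0.06   -0.19]
  [ -0.01    0.87   -0.09   -0.12]
  [ -0.07   -0.17    0.83   -0.15]
  [ -0.20   -0.02   -0.10    0.90]
Leontief inverse L = M⁻¹:
  [  1.1188    0.0814    0.1219    0.2674]
  [  0.0659    1.1878    0.1575    0.1985]
  [  0.1562    0.2635    1.2786    0.2812]
  [  0.2674    0.0738    0.1727    1.2062]
Total output x = L · d:
  x_0 = 1.1188·35 + 0.0814·95 + 0.1219·79 + 0.2674·24 = 62.9376
  x_1 = 0.0659·35 + 1.1878·95 + 0.1575·79 + 0.1985·24 = 132.3525
  x_2 = 0.1562·35 + 0.2635·95 + 1.2786·79 + 0.2812·24 = 138.2516
  x_3 = 0.2674·35 + 0.0738·95 + 0.1727·79 + 1.2062·24 = 58.9552
Δx_1 = L[1,2] · Δd_2 = 0.1575 · 10 = 1.5748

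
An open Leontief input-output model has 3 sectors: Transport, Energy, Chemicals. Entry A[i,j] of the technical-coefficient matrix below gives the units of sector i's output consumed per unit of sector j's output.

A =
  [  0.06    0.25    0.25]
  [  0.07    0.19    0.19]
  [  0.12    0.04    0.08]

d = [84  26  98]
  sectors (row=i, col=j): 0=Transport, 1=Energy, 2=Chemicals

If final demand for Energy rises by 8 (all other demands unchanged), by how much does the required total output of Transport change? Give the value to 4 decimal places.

2.9696

Form M = I − A:
  [  0.94   -0.25   -0.25]
  [ -0.07    0.81   -0.19]
  [ -0.12   -0.04    0.92]
Leontief inverse L = M⁻¹:
  [  1.1408    0.3712    0.3867]
  [  0.1349    1.2912    0.3033]
  [  0.1547    0.1046    1.1506]
Total output x = L · d:
  x_0 = 1.1408·84 + 0.3712·26 + 0.3867·98 = 143.3752
  x_1 = 0.1349·84 + 1.2912·26 + 0.3033·98 = 74.6235
  x_2 = 0.1547·84 + 0.1046·26 + 1.1506·98 = 128.4674
Δx_0 = L[0,1] · Δd_1 = 0.3712 · 8 = 2.9696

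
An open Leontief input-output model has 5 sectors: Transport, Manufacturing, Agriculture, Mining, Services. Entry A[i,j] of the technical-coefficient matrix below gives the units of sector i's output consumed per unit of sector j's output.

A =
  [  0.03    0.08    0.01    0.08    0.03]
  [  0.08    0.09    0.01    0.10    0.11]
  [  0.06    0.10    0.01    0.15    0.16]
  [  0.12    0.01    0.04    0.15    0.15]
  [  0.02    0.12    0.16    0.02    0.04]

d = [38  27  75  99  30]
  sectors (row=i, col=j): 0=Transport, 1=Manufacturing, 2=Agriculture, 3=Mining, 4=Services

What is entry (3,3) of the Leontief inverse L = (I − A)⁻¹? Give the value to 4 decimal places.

L[3,3] = 1.2204

Form M = I − A:
  [  0.97   -0.08   -0.01   -0.08   -0.03]
  [ -0.08    0.91   -0.01   -0.10   -0.11]
  [ -0.06   -0.10    0.99   -0.15   -0.16]
  [ -0.12   -0.01   -0.04    0.85   -0.15]
  [ -0.02   -0.12   -0.16   -0.02    0.96]
Leontief inverse L = M⁻¹:
  [  1.0575    0.1063    0.0276    0.1185    0.0683]
  [  0.1196    1.1381    0.0459    0.1572    0.1664]
  [  0.1109    0.1593    1.0594    0.2216    0.2329]
  [  0.1663    0.0663    0.0869    1.2204    0.2180]
  [  0.0589    0.1724    0.1847    0.0845    1.1072]
Total output x = L · d:
  x_0 = 1.0575·38 + 0.1063·27 + 0.0276·75 + 0.1185·99 + 0.0683·30 = 58.9064
  x_1 = 0.1196·38 + 1.1381·27 + 0.0459·75 + 0.1572·99 + 0.1664·30 = 59.2703
  x_2 = 0.1109·38 + 0.1593·27 + 1.0594·75 + 0.2216·99 + 0.2329·30 = 116.9004
  x_3 = 0.1663·38 + 0.0663·27 + 0.0869·75 + 1.2204·99 + 0.2180·30 = 141.9842
  x_4 = 0.0589·38 + 0.1724·27 + 0.1847·75 + 0.0845·99 + 1.1072·30 = 62.3274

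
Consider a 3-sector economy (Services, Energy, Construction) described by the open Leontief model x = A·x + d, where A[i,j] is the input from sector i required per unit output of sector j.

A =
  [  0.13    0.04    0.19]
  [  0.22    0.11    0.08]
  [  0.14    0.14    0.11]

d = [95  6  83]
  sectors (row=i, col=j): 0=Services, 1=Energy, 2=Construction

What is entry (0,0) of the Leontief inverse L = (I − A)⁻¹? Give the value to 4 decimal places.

L[0,0] = 1.2172

Form M = I − A:
  [  0.87   -0.04   -0.19]
  [ -0.22    0.89   -0.08]
  [ -0.14   -0.14    0.89]
Leontief inverse L = M⁻¹:
  [  1.2172    0.0969    0.2686]
  [  0.3226    1.1654    0.1736]
  [  0.2422    0.1986    1.1932]
Total output x = L · d:
  x_0 = 1.2172·95 + 0.0969·6 + 0.2686·83 = 138.5018
  x_1 = 0.3226·95 + 1.1654·6 + 0.1736·83 = 52.0552
  x_2 = 0.2422·95 + 0.1986·6 + 1.1932·83 = 123.2337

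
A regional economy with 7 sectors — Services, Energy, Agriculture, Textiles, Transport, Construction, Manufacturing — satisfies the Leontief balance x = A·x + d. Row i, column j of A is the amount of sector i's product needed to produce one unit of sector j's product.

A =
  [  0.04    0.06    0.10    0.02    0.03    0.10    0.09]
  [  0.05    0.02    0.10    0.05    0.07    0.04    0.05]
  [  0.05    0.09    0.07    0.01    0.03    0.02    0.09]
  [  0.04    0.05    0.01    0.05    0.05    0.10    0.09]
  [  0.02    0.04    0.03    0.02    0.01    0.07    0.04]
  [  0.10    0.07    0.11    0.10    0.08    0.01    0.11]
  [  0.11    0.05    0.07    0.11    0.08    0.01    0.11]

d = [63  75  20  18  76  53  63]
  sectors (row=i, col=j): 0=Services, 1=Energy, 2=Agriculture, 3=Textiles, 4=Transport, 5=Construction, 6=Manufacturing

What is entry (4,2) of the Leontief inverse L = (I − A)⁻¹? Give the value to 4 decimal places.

Form M = I − A:
  [  0.96   -0.06   -0.10   -0.02   -0.03   -0.10   -0.09]
  [ -0.05    0.98   -0.10   -0.05   -0.07   -0.04   -0.05]
  [ -0.05   -0.09    0.93   -0.01   -0.03   -0.02   -0.09]
  [ -0.04   -0.05   -0.01    0.95   -0.05   -0.10   -0.09]
  [ -0.02   -0.04   -0.03   -0.02    0.99   -0.07   -0.04]
  [ -0.10   -0.07   -0.11   -0.10   -0.08    0.99   -0.11]
  [ -0.11   -0.05   -0.07   -0.11   -0.08   -0.01    0.89]
Leontief inverse L = M⁻¹:
  [  1.0913    0.1050    0.1590    0.0638    0.0719    0.1308    0.1582]
  [  0.0873    1.0575    0.1434    0.0806    0.1000    0.0707    0.1041]
  [  0.0888    0.1233    1.1167    0.0428    0.0626    0.0467    0.1417]
  [  0.0860    0.0872    0.0601    1.0928    0.0886    0.1316    0.1504]
  [  0.0477    0.0632    0.0618    0.0447    1.0333    0.0870    0.0763]
  [  0.1570    0.1241    0.1758    0.1483    0.1276    1.0605    0.1924]
  [  0.1634    0.0999    0.1305    0.1565    0.1247    0.0598    1.1878]
Total output x = L · d:
  x_0 = 1.0913·63 + 0.1050·75 + 0.1590·20 + 0.0638·18 + 0.0719·76 + 0.1308·53 + 0.1582·63 = 103.3214
  x_1 = 0.0873·63 + 1.0575·75 + 0.1434·20 + 0.0806·18 + 0.1000·76 + 0.0707·53 + 0.1041·63 = 107.0310
  x_2 = 0.0888·63 + 0.1233·75 + 1.1167·20 + 0.0428·18 + 0.0626·76 + 0.0467·53 + 0.1417·63 = 54.1095
  x_3 = 0.0860·63 + 0.0872·75 + 0.0601·20 + 1.0928·18 + 0.0886·76 + 0.1316·53 + 0.1504·63 = 56.0164
  x_4 = 0.0477·63 + 0.0632·75 + 0.0618·20 + 0.0447·18 + 1.0333·76 + 0.0870·53 + 0.0763·63 = 97.7350
  x_5 = 0.1570·63 + 0.1241·75 + 0.1758·20 + 0.1483·18 + 0.1276·76 + 1.0605·53 + 0.1924·63 = 103.4074
  x_6 = 0.1634·63 + 0.0999·75 + 0.1305·20 + 0.1565·18 + 0.1247·76 + 0.0598·53 + 1.1878·63 = 110.6958

L[4,2] = 0.0618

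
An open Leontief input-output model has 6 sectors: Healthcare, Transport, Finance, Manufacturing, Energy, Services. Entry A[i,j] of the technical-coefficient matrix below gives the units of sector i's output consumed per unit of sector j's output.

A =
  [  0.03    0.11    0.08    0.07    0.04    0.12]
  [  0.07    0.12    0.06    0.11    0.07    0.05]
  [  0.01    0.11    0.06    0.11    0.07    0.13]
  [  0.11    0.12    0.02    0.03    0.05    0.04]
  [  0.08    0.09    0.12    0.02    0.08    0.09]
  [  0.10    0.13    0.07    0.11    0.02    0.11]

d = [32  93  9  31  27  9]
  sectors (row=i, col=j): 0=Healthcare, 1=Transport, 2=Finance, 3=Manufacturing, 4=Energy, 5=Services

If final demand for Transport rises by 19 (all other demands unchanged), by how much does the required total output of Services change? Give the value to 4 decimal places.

Form M = I − A:
  [  0.97   -0.11   -0.08   -0.07   -0.04   -0.12]
  [ -0.07    0.88   -0.06   -0.11   -0.07   -0.05]
  [ -0.01   -0.11    0.94   -0.11   -0.07   -0.13]
  [ -0.11   -0.12   -0.02    0.97   -0.05   -0.04]
  [ -0.08   -0.09   -0.12   -0.02    0.92   -0.09]
  [ -0.10   -0.13   -0.07   -0.11   -0.02    0.89]
Leontief inverse L = M⁻¹:
  [  1.0905    0.2097    0.1345    0.1414    0.0855    0.1935]
  [  0.1323    1.2225    0.1176    0.1780    0.1201    0.1238]
  [  0.0792    0.2175    1.1190    0.1832    0.1196    0.2067]
  [  0.1558    0.1998    0.0678    1.0857    0.0883    0.0999]
  [  0.1382    0.1948    0.1836    0.0961    1.1308    0.1751]
  [  0.1704    0.2483    0.1328    0.1926    0.0729    1.1960]
Total output x = L · d:
  x_0 = 1.0905·32 + 0.2097·93 + 0.1345·9 + 0.1414·31 + 0.0855·27 + 0.1935·9 = 64.0462
  x_1 = 0.1323·32 + 1.2225·93 + 0.1176·9 + 0.1780·31 + 0.1201·27 + 0.1238·9 = 128.8564
  x_2 = 0.0792·32 + 0.2175·93 + 1.1190·9 + 0.1832·31 + 0.1196·27 + 0.2067·9 = 43.6006
  x_3 = 0.1558·32 + 0.1998·93 + 0.0678·9 + 1.0857·31 + 0.0883·27 + 0.0999·9 = 61.1150
  x_4 = 0.1382·32 + 0.1948·93 + 0.1836·9 + 0.0961·31 + 1.1308·27 + 0.1751·9 = 59.2774
  x_5 = 0.1704·32 + 0.2483·93 + 0.1328·9 + 0.1926·31 + 0.0729·27 + 1.1960·9 = 48.4452
Δx_5 = L[5,1] · Δd_1 = 0.2483 · 19 = 4.7178

4.7178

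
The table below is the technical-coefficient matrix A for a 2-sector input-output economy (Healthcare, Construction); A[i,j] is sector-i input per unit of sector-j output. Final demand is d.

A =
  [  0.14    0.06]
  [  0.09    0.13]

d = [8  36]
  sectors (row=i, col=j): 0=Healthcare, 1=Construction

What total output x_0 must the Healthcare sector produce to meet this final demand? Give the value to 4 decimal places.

12.2779

Form M = I − A:
  [  0.86   -0.06]
  [ -0.09    0.87]
Leontief inverse L = M⁻¹:
  [  1.1712    0.0808]
  [  0.1212    1.1578]
Total output x = L · d:
  x_0 = 1.1712·8 + 0.0808·36 = 12.2779
  x_1 = 0.1212·8 + 1.1578·36 = 42.6494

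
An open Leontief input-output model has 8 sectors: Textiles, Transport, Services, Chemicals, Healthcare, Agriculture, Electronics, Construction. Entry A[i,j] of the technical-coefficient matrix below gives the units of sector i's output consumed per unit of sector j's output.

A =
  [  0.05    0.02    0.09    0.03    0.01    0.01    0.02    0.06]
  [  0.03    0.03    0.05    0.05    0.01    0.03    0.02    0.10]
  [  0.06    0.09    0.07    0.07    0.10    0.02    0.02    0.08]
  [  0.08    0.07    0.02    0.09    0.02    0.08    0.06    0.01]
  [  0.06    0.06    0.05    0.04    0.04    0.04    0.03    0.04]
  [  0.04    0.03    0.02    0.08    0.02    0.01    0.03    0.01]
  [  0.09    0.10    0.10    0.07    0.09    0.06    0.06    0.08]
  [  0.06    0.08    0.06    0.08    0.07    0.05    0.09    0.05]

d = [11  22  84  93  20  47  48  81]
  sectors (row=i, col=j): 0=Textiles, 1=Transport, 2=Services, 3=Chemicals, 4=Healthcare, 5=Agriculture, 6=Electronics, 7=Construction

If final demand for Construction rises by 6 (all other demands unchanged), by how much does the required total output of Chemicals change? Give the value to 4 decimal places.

Form M = I − A:
  [  0.95   -0.02   -0.09   -0.03   -0.01   -0.01   -0.02   -0.06]
  [ -0.03    0.97   -0.05   -0.05   -0.01   -0.03   -0.02   -0.10]
  [ -0.06   -0.09    0.93   -0.07   -0.10   -0.02   -0.02   -0.08]
  [ -0.08   -0.07   -0.02    0.91   -0.02   -0.08   -0.06   -0.01]
  [ -0.06   -0.06   -0.05   -0.04    0.96   -0.04   -0.03   -0.04]
  [ -0.04   -0.03   -0.02   -0.08   -0.02    0.99   -0.03   -0.01]
  [ -0.09   -0.10   -0.10   -0.07   -0.09   -0.06    0.94   -0.08]
  [ -0.06   -0.08   -0.06   -0.08   -0.07   -0.05   -0.09    0.95]
Leontief inverse L = M⁻¹:
  [  1.0804    0.0530    0.1216    0.0631    0.0368    0.0286    0.0414    0.0901]
  [  0.0634    1.0657    0.0819    0.0882    0.0371    0.0526    0.0467    0.1301]
  [  0.1098    0.1415    1.1189    0.1238    0.1374    0.0534    0.0554    0.1284]
  [  0.1215    0.1090    0.0593    1.1358    0.0461    0.1071    0.0880    0.0466]
  [  0.0946    0.0950    0.0851    0.0778    1.0659    0.0619    0.0539    0.0740]
  [  0.0654    0.0544    0.0426    0.1067    0.0360    1.0278    0.0472    0.0309]
  [  0.1540    0.1658    0.1644    0.1393    0.1394    0.1009    1.1043    0.1424]
  [  0.1158    0.1368    0.1143    0.1394    0.1116    0.0868    0.1285    1.1019]
Total output x = L · d:
  x_0 = 1.0804·11 + 0.0530·22 + 0.1216·84 + 0.0631·93 + 0.0368·20 + 0.0286·47 + 0.0414·48 + 0.0901·81 = 40.5054
  x_1 = 0.0634·11 + 1.0657·22 + 0.0819·84 + 0.0882·93 + 0.0371·20 + 0.0526·47 + 0.0467·48 + 0.1301·81 = 55.2156
  x_2 = 0.1098·11 + 0.1415·22 + 1.1189·84 + 0.1238·93 + 0.1374·20 + 0.0534·47 + 0.0554·48 + 0.1284·81 = 128.1385
  x_3 = 0.1215·11 + 0.1090·22 + 0.0593·84 + 1.1358·93 + 0.0461·20 + 0.1071·47 + 0.0880·48 + 0.0466·81 = 128.2954
  x_4 = 0.0946·11 + 0.0950·22 + 0.0851·84 + 0.0778·93 + 1.0659·20 + 0.0619·47 + 0.0539·48 + 0.0740·81 = 50.3329
  x_5 = 0.0654·11 + 0.0544·22 + 0.0426·84 + 0.1067·93 + 0.0360·20 + 1.0278·47 + 0.0472·48 + 0.0309·81 = 69.2132
  x_6 = 0.1540·11 + 0.1658·22 + 0.1644·84 + 0.1393·93 + 0.1394·20 + 0.1009·47 + 1.1043·48 + 0.1424·81 = 104.1824
  x_7 = 0.1158·11 + 0.1368·22 + 0.1143·84 + 0.1394·93 + 0.1116·20 + 0.0868·47 + 0.1285·48 + 1.1019·81 = 128.5894
Δx_3 = L[3,7] · Δd_7 = 0.0466 · 6 = 0.2795

0.2795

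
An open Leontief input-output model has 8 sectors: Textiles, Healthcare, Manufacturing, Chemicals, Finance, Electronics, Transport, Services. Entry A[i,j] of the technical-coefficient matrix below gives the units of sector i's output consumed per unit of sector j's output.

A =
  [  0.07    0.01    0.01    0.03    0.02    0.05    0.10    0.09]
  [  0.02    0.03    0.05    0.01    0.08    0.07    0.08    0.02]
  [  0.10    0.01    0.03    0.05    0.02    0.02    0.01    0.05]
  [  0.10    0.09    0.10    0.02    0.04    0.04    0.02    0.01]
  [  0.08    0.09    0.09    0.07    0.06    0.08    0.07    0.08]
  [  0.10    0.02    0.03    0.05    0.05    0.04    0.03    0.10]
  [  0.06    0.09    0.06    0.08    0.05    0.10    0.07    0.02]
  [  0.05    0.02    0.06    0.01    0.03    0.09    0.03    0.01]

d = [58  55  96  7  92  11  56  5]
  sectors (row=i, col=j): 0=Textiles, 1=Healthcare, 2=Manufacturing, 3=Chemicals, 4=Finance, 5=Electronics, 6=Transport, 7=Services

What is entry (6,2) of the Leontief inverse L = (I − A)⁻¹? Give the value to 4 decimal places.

Form M = I − A:
  [  0.93   -0.01   -0.01   -0.03   -0.02   -0.05   -0.10   -0.09]
  [ -0.02    0.97   -0.05   -0.01   -0.08   -0.07   -0.08   -0.02]
  [ -0.10   -0.01    0.97   -0.05   -0.02   -0.02   -0.01   -0.05]
  [ -0.10   -0.09   -0.10    0.98   -0.04   -0.04   -0.02   -0.01]
  [ -0.08   -0.09   -0.09   -0.07    0.94   -0.08   -0.07   -0.08]
  [ -0.10   -0.02   -0.03   -0.05   -0.05    0.96   -0.03   -0.10]
  [ -0.06   -0.09   -0.06   -0.08   -0.05   -0.10    0.93   -0.02]
  [ -0.05   -0.02   -0.06   -0.01   -0.03   -0.09   -0.03    0.99]
Leontief inverse L = M⁻¹:
  [  1.1161    0.0385    0.0424    0.0571    0.0464    0.0935    0.1354    0.1209]
  [  0.0676    1.0603    0.0834    0.0404    0.1088    0.1103    0.1137    0.0544]
  [  0.1357    0.0279    1.0525    0.0670    0.0374    0.0478    0.0365    0.0753]
  [  0.1500    0.1146    0.1309    1.0471    0.0692    0.0789    0.0592    0.0479]
  [  0.1556    0.1330    0.1426    0.1110    1.1046    0.1427    0.1241    0.1313]
  [  0.1511    0.0479    0.0652    0.0762    0.0775    1.0838    0.0679    0.1359]
  [  0.1267    0.1299    0.1064    0.1168    0.0907    0.1533    1.1176    0.0661]
  [  0.0898    0.0385    0.0824    0.0322    0.0508    0.1181    0.0557    1.0407]
Total output x = L · d:
  x_0 = 1.1161·58 + 0.0385·55 + 0.0424·96 + 0.0571·7 + 0.0464·92 + 0.0935·11 + 0.1354·56 + 0.1209·5 = 84.8090
  x_1 = 0.0676·58 + 1.0603·55 + 0.0834·96 + 0.0404·7 + 0.1088·92 + 0.1103·11 + 0.1137·56 + 0.0544·5 = 88.3933
  x_2 = 0.1357·58 + 0.0279·55 + 1.0525·96 + 0.0670·7 + 0.0374·92 + 0.0478·11 + 0.0365·56 + 0.0753·5 = 117.3076
  x_3 = 0.1500·58 + 0.1146·55 + 0.1309·96 + 1.0471·7 + 0.0692·92 + 0.0789·11 + 0.0592·56 + 0.0479·5 = 45.6813
  x_4 = 0.1556·58 + 0.1330·55 + 0.1426·96 + 0.1110·7 + 1.1046·92 + 0.1427·11 + 0.1241·56 + 0.1313·5 = 141.6046
  x_5 = 0.1511·58 + 0.0479·55 + 0.0652·96 + 0.0762·7 + 0.0775·92 + 1.0838·11 + 0.0679·56 + 0.1359·5 = 41.7319
  x_6 = 0.1267·58 + 0.1299·55 + 0.1064·96 + 0.1168·7 + 0.0907·92 + 0.1533·11 + 1.1176·56 + 0.0661·5 = 98.4790
  x_7 = 0.0898·58 + 0.0385·55 + 0.0824·96 + 0.0322·7 + 0.0508·92 + 0.1181·11 + 0.0557·56 + 1.0407·5 = 29.7596

L[6,2] = 0.1064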